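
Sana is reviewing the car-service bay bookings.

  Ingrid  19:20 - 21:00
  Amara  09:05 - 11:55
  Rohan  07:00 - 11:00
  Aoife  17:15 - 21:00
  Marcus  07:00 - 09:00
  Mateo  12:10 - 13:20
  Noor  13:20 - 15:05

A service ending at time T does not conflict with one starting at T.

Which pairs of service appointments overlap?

Check each pair: they overlap iff neither finishes before the other starts.
Sorted by start: Marcus, Rohan, Amara, Mateo, Noor, Aoife, Ingrid.
Rohan starts before Marcus ends → Marcus and Rohan overlap.
Amara starts after Marcus ends, so Marcus has no further overlaps.
Amara starts before Rohan ends → Rohan and Amara overlap.
Mateo starts after Rohan ends, so Rohan has no further overlaps.
Mateo starts after Amara ends, so Amara has no further overlaps.
Noor starts exactly when Mateo ends (back-to-back, no overlap), so Mateo has no further overlaps.
Aoife starts after Noor ends, so Noor has no further overlaps.
Ingrid starts before Aoife ends → Aoife and Ingrid overlap.

Amara & Rohan, Aoife & Ingrid, Marcus & Rohan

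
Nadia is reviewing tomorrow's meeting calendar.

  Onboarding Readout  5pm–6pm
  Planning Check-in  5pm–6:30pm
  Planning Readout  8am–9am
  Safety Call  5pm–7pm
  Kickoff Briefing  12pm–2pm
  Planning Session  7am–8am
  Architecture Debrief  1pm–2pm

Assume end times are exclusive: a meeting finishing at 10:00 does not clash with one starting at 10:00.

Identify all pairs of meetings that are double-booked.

Architecture Debrief & Kickoff Briefing, Onboarding Readout & Planning Check-in, Onboarding Readout & Safety Call, Planning Check-in & Safety Call

Sorted by start: Planning Session, Planning Readout, Kickoff Briefing, Architecture Debrief, Safety Call, Planning Check-in, Onboarding Readout.
Planning Readout starts exactly when Planning Session ends (back-to-back, no overlap); Planning Session is clear from here.
Kickoff Briefing starts after Planning Readout ends; Planning Readout is clear from here.
Architecture Debrief starts before Kickoff Briefing ends → Kickoff Briefing and Architecture Debrief overlap.
Safety Call starts after Kickoff Briefing ends; Kickoff Briefing is clear from here.
Safety Call starts after Architecture Debrief ends; Architecture Debrief is clear from here.
Planning Check-in starts before Safety Call ends → Safety Call and Planning Check-in overlap.
Onboarding Readout starts before Safety Call ends → Safety Call and Onboarding Readout overlap.
Onboarding Readout starts before Planning Check-in ends → Planning Check-in and Onboarding Readout overlap.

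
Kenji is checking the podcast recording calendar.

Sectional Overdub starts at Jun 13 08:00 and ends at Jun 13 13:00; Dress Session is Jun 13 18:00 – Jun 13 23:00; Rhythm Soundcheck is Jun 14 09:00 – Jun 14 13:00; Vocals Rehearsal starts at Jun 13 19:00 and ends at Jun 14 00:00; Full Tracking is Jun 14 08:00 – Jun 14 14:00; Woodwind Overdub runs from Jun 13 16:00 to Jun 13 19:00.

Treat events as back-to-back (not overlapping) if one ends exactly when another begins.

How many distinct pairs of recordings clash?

Check each pair: they overlap iff neither finishes before the other starts.
Sorted by start: Sectional Overdub, Woodwind Overdub, Dress Session, Vocals Rehearsal, Full Tracking, Rhythm Soundcheck.
Woodwind Overdub starts after Sectional Overdub ends — done with Sectional Overdub.
Dress Session starts before Woodwind Overdub ends → Woodwind Overdub and Dress Session overlap.
Vocals Rehearsal starts exactly when Woodwind Overdub ends (back-to-back, no overlap) — done with Woodwind Overdub.
Vocals Rehearsal starts before Dress Session ends → Dress Session and Vocals Rehearsal overlap.
Full Tracking starts after Dress Session ends — done with Dress Session.
Full Tracking starts after Vocals Rehearsal ends — done with Vocals Rehearsal.
Rhythm Soundcheck starts before Full Tracking ends → Full Tracking and Rhythm Soundcheck overlap.
Overlapping pairs: Dress Session & Vocals Rehearsal, Dress Session & Woodwind Overdub, Full Tracking & Rhythm Soundcheck — 3 in total.

3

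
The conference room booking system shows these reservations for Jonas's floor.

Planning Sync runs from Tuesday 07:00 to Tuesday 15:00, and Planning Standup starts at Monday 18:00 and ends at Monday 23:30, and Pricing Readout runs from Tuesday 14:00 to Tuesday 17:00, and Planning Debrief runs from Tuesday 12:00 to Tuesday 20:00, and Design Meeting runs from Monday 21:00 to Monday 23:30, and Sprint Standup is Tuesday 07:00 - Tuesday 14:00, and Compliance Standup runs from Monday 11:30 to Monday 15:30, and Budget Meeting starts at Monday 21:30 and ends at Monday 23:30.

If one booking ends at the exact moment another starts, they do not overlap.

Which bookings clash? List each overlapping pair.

Sorted by start: Compliance Standup, Planning Standup, Design Meeting, Budget Meeting, Planning Sync, Sprint Standup, Planning Debrief, Pricing Readout.
Planning Standup starts after Compliance Standup ends, so nothing later overlaps Compliance Standup either.
Design Meeting starts before Planning Standup ends → Planning Standup and Design Meeting overlap.
Budget Meeting starts before Planning Standup ends → Planning Standup and Budget Meeting overlap.
Planning Sync starts after Planning Standup ends, so nothing later overlaps Planning Standup either.
Budget Meeting starts before Design Meeting ends → Design Meeting and Budget Meeting overlap.
Planning Sync starts after Design Meeting ends, so nothing later overlaps Design Meeting either.
Planning Sync starts after Budget Meeting ends, so nothing later overlaps Budget Meeting either.
Sprint Standup starts before Planning Sync ends → Planning Sync and Sprint Standup overlap.
Planning Debrief starts before Planning Sync ends → Planning Sync and Planning Debrief overlap.
Pricing Readout starts before Planning Sync ends → Planning Sync and Pricing Readout overlap.
Planning Debrief starts before Sprint Standup ends → Sprint Standup and Planning Debrief overlap.
Pricing Readout starts exactly when Sprint Standup ends (back-to-back, no overlap).
Pricing Readout starts before Planning Debrief ends → Planning Debrief and Pricing Readout overlap.

Budget Meeting & Design Meeting, Budget Meeting & Planning Standup, Design Meeting & Planning Standup, Planning Debrief & Planning Sync, Planning Debrief & Pricing Readout, Planning Debrief & Sprint Standup, Planning Sync & Pricing Readout, Planning Sync & Sprint Standup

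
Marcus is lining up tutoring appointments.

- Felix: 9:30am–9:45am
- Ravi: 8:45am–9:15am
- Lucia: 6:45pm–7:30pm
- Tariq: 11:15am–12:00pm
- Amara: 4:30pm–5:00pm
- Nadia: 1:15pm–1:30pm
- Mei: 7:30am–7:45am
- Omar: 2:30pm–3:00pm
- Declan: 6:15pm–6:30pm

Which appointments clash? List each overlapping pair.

Check each pair: they overlap iff neither finishes before the other starts.
Sorted by start: Mei, Ravi, Felix, Tariq, Nadia, Omar, Amara, Declan, Lucia.
Ravi starts after Mei ends, so nothing later overlaps Mei either.
Felix starts after Ravi ends, so nothing later overlaps Ravi either.
Tariq starts after Felix ends, so nothing later overlaps Felix either.
Nadia starts after Tariq ends, so nothing later overlaps Tariq either.
Omar starts after Nadia ends, so nothing later overlaps Nadia either.
Amara starts after Omar ends, so nothing later overlaps Omar either.
Declan starts after Amara ends, so nothing later overlaps Amara either.
Lucia starts after Declan ends.

no conflicts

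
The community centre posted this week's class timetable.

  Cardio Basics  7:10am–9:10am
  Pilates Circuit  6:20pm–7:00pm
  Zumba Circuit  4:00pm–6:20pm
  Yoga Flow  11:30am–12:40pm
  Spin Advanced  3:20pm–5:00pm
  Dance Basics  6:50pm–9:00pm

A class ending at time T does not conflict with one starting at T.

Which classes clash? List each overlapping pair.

Dance Basics & Pilates Circuit, Spin Advanced & Zumba Circuit

Sorted by start: Cardio Basics, Yoga Flow, Spin Advanced, Zumba Circuit, Pilates Circuit, Dance Basics.
Yoga Flow starts after Cardio Basics ends — done with Cardio Basics.
Spin Advanced starts after Yoga Flow ends — done with Yoga Flow.
Zumba Circuit starts before Spin Advanced ends → Spin Advanced and Zumba Circuit overlap.
Pilates Circuit starts after Spin Advanced ends — done with Spin Advanced.
Pilates Circuit starts exactly when Zumba Circuit ends (back-to-back, no overlap) — done with Zumba Circuit.
Dance Basics starts before Pilates Circuit ends → Pilates Circuit and Dance Basics overlap.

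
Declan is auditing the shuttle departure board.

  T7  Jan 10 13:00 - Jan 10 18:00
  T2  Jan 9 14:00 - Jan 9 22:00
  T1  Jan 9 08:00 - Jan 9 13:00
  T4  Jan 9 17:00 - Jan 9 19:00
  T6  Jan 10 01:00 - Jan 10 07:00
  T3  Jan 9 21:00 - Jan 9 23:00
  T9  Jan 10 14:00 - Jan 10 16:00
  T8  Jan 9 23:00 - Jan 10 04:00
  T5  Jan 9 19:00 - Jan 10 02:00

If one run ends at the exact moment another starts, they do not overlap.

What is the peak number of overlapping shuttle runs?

3

Sweep the timeline, counting +1 at each start and −1 at each end (ends before starts at a tie):
Jan 9 08:00 start T1 → 1
Jan 9 13:00 end T1 → 0
Jan 9 14:00 start T2 → 1
Jan 9 17:00 start T4 → 2
Jan 9 19:00 end T4 → 1
Jan 9 19:00 start T5 → 2
Jan 9 21:00 start T3 → 3
Jan 9 22:00 end T2 → 2
Jan 9 23:00 end T3 → 1
Jan 9 23:00 start T8 → 2
Jan 10 01:00 start T6 → 3
Jan 10 02:00 end T5 → 2
Jan 10 04:00 end T8 → 1
Jan 10 07:00 end T6 → 0
Jan 10 13:00 start T7 → 1
Jan 10 14:00 start T9 → 2
Jan 10 16:00 end T9 → 1
Jan 10 18:00 end T7 → 0
Peak is 3, at Jan 9 21:00 (T2, T3, T5).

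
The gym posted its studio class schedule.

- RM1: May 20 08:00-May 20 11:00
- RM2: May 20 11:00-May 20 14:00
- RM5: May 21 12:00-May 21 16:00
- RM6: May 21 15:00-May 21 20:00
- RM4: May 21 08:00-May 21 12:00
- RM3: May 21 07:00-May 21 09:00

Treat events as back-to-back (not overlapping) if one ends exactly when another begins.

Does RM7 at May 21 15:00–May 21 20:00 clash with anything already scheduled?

RM1: ends May 20 11:00 at or before RM7 starts May 21 15:00 → clear.
RM2: ends May 20 14:00 at or before RM7 starts May 21 15:00 → clear.
RM3: ends May 21 09:00 at or before RM7 starts May 21 15:00 → clear.
RM4: ends May 21 12:00 at or before RM7 starts May 21 15:00 → clear.
RM5: starts May 21 12:00 before RM7 ends May 21 20:00, and ends May 21 16:00 after RM7 starts May 21 15:00 → overlap.
RM6: starts May 21 15:00 before RM7 ends May 21 20:00, and ends May 21 20:00 after RM7 starts May 21 15:00 → overlap.
RM7 overlaps RM5, RM6.

Yes — it overlaps RM5, RM6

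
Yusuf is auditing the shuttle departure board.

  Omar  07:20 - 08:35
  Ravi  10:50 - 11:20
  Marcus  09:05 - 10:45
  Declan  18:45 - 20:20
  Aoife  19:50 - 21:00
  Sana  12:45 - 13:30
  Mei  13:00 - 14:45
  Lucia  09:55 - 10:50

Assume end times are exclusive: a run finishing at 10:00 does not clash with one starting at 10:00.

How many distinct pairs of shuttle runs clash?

3

Sorted by start: Omar, Marcus, Lucia, Ravi, Sana, Mei, Declan, Aoife.
Marcus starts after Omar ends, so nothing later overlaps Omar either.
Lucia starts before Marcus ends → Marcus and Lucia overlap.
Ravi starts after Marcus ends, so nothing later overlaps Marcus either.
Ravi starts exactly when Lucia ends (back-to-back, no overlap), so nothing later overlaps Lucia either.
Sana starts after Ravi ends, so nothing later overlaps Ravi either.
Mei starts before Sana ends → Sana and Mei overlap.
Declan starts after Sana ends, so nothing later overlaps Sana either.
Declan starts after Mei ends, so nothing later overlaps Mei either.
Aoife starts before Declan ends → Declan and Aoife overlap.
Overlapping pairs: Aoife & Declan, Lucia & Marcus, Mei & Sana — 3 in total.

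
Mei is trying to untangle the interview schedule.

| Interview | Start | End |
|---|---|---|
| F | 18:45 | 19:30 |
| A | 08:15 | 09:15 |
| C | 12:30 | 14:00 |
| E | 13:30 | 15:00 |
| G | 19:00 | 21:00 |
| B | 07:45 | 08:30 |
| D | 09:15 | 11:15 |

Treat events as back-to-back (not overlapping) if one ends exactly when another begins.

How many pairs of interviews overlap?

3

Sorted by start: B, A, D, C, E, F, G.
A starts before B ends → B and A overlap.
D starts after B ends, so nothing later overlaps B either.
D starts exactly when A ends (back-to-back, no overlap), so nothing later overlaps A either.
C starts after D ends, so nothing later overlaps D either.
E starts before C ends → C and E overlap.
F starts after C ends, so nothing later overlaps C either.
F starts after E ends, so nothing later overlaps E either.
G starts before F ends → F and G overlap.
Overlapping pairs: A & B, C & E, F & G — 3 in total.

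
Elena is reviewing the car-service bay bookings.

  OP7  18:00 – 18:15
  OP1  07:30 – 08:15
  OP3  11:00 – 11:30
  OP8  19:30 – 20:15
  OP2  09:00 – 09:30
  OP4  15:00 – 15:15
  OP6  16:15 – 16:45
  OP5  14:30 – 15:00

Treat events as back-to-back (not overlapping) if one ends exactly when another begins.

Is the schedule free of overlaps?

Sorted by start: OP1, OP2, OP3, OP5, OP4, OP6, OP7, OP8.
OP2 starts after OP1 ends — done with OP1.
OP3 starts after OP2 ends — done with OP2.
OP5 starts after OP3 ends — done with OP3.
OP4 starts exactly when OP5 ends (back-to-back, no overlap) — done with OP5.
OP6 starts after OP4 ends — done with OP4.
OP7 starts after OP6 ends — done with OP6.
OP8 starts after OP7 ends.
Every pair is clear; the schedule has no overlaps.

Yes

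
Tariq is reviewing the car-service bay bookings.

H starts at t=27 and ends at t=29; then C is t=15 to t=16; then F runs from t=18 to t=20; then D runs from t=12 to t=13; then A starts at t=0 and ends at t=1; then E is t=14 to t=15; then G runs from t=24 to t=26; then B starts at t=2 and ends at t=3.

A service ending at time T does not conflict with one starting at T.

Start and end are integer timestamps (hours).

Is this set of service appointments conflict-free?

Check each pair: they overlap iff neither finishes before the other starts.
Sorted by start: A, B, D, E, C, F, G, H.
B starts after A ends, so A has no further overlaps.
D starts after B ends, so B has no further overlaps.
E starts after D ends, so D has no further overlaps.
C starts exactly when E ends (back-to-back, no overlap), so E has no further overlaps.
F starts after C ends, so C has no further overlaps.
G starts after F ends, so F has no further overlaps.
H starts after G ends.
Every pair is clear; the schedule has no overlaps.

Yes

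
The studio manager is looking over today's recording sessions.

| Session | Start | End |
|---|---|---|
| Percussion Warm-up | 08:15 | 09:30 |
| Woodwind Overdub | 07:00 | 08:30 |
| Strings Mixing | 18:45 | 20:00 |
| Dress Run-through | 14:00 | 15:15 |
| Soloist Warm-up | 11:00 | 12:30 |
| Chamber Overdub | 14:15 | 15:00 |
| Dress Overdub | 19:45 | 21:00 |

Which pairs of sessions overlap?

Sorted by start: Woodwind Overdub, Percussion Warm-up, Soloist Warm-up, Dress Run-through, Chamber Overdub, Strings Mixing, Dress Overdub.
Percussion Warm-up starts before Woodwind Overdub ends → Woodwind Overdub and Percussion Warm-up overlap.
Soloist Warm-up starts after Woodwind Overdub ends, so nothing later overlaps Woodwind Overdub either.
Soloist Warm-up starts after Percussion Warm-up ends, so nothing later overlaps Percussion Warm-up either.
Dress Run-through starts after Soloist Warm-up ends, so nothing later overlaps Soloist Warm-up either.
Chamber Overdub starts before Dress Run-through ends → Dress Run-through and Chamber Overdub overlap.
Strings Mixing starts after Dress Run-through ends, so nothing later overlaps Dress Run-through either.
Strings Mixing starts after Chamber Overdub ends, so nothing later overlaps Chamber Overdub either.
Dress Overdub starts before Strings Mixing ends → Strings Mixing and Dress Overdub overlap.

Chamber Overdub & Dress Run-through, Dress Overdub & Strings Mixing, Percussion Warm-up & Woodwind Overdub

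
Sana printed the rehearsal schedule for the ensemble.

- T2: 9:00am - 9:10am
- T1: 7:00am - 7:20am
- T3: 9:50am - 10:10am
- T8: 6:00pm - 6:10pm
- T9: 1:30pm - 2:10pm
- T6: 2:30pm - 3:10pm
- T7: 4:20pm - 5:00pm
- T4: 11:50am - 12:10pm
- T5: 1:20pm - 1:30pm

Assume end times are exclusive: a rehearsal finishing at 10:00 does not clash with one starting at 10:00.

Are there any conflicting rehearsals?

Two intervals overlap when each starts before the other ends.
Sorted by start: T1, T2, T3, T4, T5, T9, T6, T7, T8.
T2 starts after T1 ends — done with T1.
T3 starts after T2 ends — done with T2.
T4 starts after T3 ends — done with T3.
T5 starts after T4 ends — done with T4.
T9 starts exactly when T5 ends (back-to-back, no overlap) — done with T5.
T6 starts after T9 ends — done with T9.
T7 starts after T6 ends — done with T6.
T8 starts after T7 ends.
Every pair is clear; the schedule has no overlaps.

No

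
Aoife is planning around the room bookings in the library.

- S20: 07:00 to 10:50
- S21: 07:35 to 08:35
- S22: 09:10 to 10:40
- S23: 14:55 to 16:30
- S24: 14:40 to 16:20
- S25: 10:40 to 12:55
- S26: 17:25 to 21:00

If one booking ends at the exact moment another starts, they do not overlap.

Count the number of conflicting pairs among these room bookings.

Two intervals overlap when each starts before the other ends.
Sorted by start: S20, S21, S22, S25, S24, S23, S26.
S21 starts before S20 ends → S20 and S21 overlap.
S22 starts before S20 ends → S20 and S22 overlap.
S25 starts before S20 ends → S20 and S25 overlap.
S24 starts after S20 ends, so S20 has no further overlaps.
S22 starts after S21 ends, so S21 has no further overlaps.
S25 starts exactly when S22 ends (back-to-back, no overlap), so S22 has no further overlaps.
S24 starts after S25 ends, so S25 has no further overlaps.
S23 starts before S24 ends → S24 and S23 overlap.
S26 starts after S24 ends.
S26 starts after S23 ends.
Overlapping pairs: S20 & S21, S20 & S22, S20 & S25, S23 & S24 — 4 in total.

4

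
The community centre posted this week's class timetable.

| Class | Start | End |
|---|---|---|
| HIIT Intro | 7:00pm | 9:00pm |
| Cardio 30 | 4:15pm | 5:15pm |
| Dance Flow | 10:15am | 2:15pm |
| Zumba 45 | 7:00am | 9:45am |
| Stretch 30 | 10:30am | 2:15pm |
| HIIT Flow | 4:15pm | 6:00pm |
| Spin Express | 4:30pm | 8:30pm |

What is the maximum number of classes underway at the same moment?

Sort all start/end points and keep a running count:
7:00am start Zumba 45 → 1
9:45am end Zumba 45 → 0
10:15am start Dance Flow → 1
10:30am start Stretch 30 → 2
2:15pm end Dance Flow → 1
2:15pm end Stretch 30 → 0
4:15pm start Cardio 30 → 1
4:15pm start HIIT Flow → 2
4:30pm start Spin Express → 3
5:15pm end Cardio 30 → 2
6:00pm end HIIT Flow → 1
7:00pm start HIIT Intro → 2
8:30pm end Spin Express → 1
9:00pm end HIIT Intro → 0
Peak is 3, at 4:30pm (Cardio 30, HIIT Flow, Spin Express).

3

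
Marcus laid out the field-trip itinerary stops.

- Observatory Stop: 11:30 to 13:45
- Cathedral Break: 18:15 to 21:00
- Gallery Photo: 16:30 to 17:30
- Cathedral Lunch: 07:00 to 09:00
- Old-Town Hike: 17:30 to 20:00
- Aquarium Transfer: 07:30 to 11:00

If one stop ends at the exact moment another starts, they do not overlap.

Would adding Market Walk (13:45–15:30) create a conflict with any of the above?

Cathedral Lunch: ends 09:00 at or before Market Walk starts 13:45 → clear.
Aquarium Transfer: ends 11:00 at or before Market Walk starts 13:45 → clear.
Observatory Stop: ends 13:45 at or before Market Walk starts 13:45 → clear.
Gallery Photo: starts 16:30 at or after Market Walk ends 15:30 → clear.
Old-Town Hike: starts 17:30 at or after Market Walk ends 15:30 → clear.
Cathedral Break: starts 18:15 at or after Market Walk ends 15:30 → clear.

No — it doesn't clash with anything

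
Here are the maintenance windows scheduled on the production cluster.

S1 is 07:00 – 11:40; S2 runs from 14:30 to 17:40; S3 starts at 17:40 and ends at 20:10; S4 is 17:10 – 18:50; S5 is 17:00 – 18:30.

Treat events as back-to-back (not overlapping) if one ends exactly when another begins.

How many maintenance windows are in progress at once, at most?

Sort all start/end points and keep a running count:
07:00 start S1 → 1
11:40 end S1 → 0
14:30 start S2 → 1
17:00 start S5 → 2
17:10 start S4 → 3
17:40 end S2 → 2
17:40 start S3 → 3
18:30 end S5 → 2
18:50 end S4 → 1
20:10 end S3 → 0
Peak is 3, at 17:10 (S2, S4, S5).

3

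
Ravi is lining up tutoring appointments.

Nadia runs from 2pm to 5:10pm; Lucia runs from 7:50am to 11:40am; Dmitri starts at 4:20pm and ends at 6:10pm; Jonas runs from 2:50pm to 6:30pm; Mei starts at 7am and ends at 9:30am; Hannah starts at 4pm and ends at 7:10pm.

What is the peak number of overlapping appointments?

Walk through starts and ends in time order (an end at T is processed before a start at T):
7am start Mei → 1
7:50am start Lucia → 2
9:30am end Mei → 1
11:40am end Lucia → 0
2pm start Nadia → 1
2:50pm start Jonas → 2
4pm start Hannah → 3
4:20pm start Dmitri → 4
5:10pm end Nadia → 3
6:10pm end Dmitri → 2
6:30pm end Jonas → 1
7:10pm end Hannah → 0
Peak is 4, at 4:20pm (Dmitri, Hannah, Jonas, Nadia).

4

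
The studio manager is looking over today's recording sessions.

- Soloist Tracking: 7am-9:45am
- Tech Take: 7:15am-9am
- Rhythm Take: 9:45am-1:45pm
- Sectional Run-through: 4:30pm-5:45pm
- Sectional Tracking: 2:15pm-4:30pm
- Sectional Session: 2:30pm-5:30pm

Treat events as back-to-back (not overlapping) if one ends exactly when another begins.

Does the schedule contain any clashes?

Sorted by start: Soloist Tracking, Tech Take, Rhythm Take, Sectional Tracking, Sectional Session, Sectional Run-through.
Tech Take starts before Soloist Tracking ends → Soloist Tracking and Tech Take overlap.
That's a conflict, so the schedule is not conflict-free.

Yes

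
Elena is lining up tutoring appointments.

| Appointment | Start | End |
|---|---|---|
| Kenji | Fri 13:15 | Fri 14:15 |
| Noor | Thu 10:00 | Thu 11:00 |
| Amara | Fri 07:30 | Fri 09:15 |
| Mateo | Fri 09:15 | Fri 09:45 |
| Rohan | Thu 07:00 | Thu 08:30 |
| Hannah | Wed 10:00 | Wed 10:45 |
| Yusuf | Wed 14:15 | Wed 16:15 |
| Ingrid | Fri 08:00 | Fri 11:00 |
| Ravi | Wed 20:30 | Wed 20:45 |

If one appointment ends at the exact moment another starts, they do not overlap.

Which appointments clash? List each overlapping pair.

Two intervals overlap when each starts before the other ends.
Sorted by start: Hannah, Yusuf, Ravi, Rohan, Noor, Amara, Ingrid, Mateo, Kenji.
Yusuf starts after Hannah ends, so nothing later overlaps Hannah either.
Ravi starts after Yusuf ends, so nothing later overlaps Yusuf either.
Rohan starts after Ravi ends, so nothing later overlaps Ravi either.
Noor starts after Rohan ends, so nothing later overlaps Rohan either.
Amara starts after Noor ends, so nothing later overlaps Noor either.
Ingrid starts before Amara ends → Amara and Ingrid overlap.
Mateo starts exactly when Amara ends (back-to-back, no overlap), so nothing later overlaps Amara either.
Mateo starts before Ingrid ends → Ingrid and Mateo overlap.
Kenji starts after Ingrid ends.
Kenji starts after Mateo ends.

Amara & Ingrid, Ingrid & Mateo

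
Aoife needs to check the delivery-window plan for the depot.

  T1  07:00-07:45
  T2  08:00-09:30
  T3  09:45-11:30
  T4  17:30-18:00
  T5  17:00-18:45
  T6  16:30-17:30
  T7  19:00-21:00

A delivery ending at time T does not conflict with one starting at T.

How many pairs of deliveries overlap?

2

Check each pair: they overlap iff neither finishes before the other starts.
Sorted by start: T1, T2, T3, T6, T5, T4, T7.
T2 starts after T1 ends, so nothing later overlaps T1 either.
T3 starts after T2 ends, so nothing later overlaps T2 either.
T6 starts after T3 ends, so nothing later overlaps T3 either.
T5 starts before T6 ends → T6 and T5 overlap.
T4 starts exactly when T6 ends (back-to-back, no overlap), so nothing later overlaps T6 either.
T4 starts before T5 ends → T5 and T4 overlap.
T7 starts after T5 ends.
T7 starts after T4 ends.
Overlapping pairs: T4 & T5, T5 & T6 — 2 in total.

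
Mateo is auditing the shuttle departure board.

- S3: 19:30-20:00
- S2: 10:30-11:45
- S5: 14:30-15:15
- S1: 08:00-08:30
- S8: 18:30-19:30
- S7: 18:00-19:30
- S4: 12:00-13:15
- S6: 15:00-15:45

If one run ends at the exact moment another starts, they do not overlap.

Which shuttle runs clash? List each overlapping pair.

S5 & S6, S7 & S8

Sorted by start: S1, S2, S4, S5, S6, S7, S8, S3.
S2 starts after S1 ends — done with S1.
S4 starts after S2 ends — done with S2.
S5 starts after S4 ends — done with S4.
S6 starts before S5 ends → S5 and S6 overlap.
S7 starts after S5 ends — done with S5.
S7 starts after S6 ends — done with S6.
S8 starts before S7 ends → S7 and S8 overlap.
S3 starts exactly when S7 ends (back-to-back, no overlap).
S3 starts exactly when S8 ends (back-to-back, no overlap).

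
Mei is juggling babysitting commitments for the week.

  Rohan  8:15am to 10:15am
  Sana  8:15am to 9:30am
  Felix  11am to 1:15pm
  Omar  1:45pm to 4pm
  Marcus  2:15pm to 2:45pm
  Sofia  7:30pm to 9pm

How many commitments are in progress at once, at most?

Sweep the timeline, counting +1 at each start and −1 at each end (ends before starts at a tie):
8:15am start Rohan → 1
8:15am start Sana → 2
9:30am end Sana → 1
10:15am end Rohan → 0
11am start Felix → 1
1:15pm end Felix → 0
1:45pm start Omar → 1
2:15pm start Marcus → 2
2:45pm end Marcus → 1
4pm end Omar → 0
7:30pm start Sofia → 1
9pm end Sofia → 0
Peak is 2, at 8:15am (Rohan, Sana).

2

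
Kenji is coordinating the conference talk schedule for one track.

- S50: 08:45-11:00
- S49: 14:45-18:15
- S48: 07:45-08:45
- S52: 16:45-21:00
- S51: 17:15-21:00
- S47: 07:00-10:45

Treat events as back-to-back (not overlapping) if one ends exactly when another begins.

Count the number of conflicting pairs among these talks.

Sorted by start: S47, S48, S50, S49, S52, S51.
S48 starts before S47 ends → S47 and S48 overlap.
S50 starts before S47 ends → S47 and S50 overlap.
S49 starts after S47 ends, so nothing later overlaps S47 either.
S50 starts exactly when S48 ends (back-to-back, no overlap), so nothing later overlaps S48 either.
S49 starts after S50 ends, so nothing later overlaps S50 either.
S52 starts before S49 ends → S49 and S52 overlap.
S51 starts before S49 ends → S49 and S51 overlap.
S51 starts before S52 ends → S52 and S51 overlap.
Overlapping pairs: S47 & S48, S47 & S50, S49 & S51, S49 & S52, S51 & S52 — 5 in total.

5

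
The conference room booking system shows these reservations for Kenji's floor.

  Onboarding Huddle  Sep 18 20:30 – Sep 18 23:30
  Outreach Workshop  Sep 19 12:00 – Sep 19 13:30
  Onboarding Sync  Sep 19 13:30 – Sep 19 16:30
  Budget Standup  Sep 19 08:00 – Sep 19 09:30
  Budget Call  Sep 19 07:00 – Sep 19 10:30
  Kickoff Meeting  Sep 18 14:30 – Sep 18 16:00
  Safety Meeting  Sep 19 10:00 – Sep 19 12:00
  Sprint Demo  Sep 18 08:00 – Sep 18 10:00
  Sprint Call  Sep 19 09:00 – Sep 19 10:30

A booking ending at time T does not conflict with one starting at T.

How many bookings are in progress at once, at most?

3

Walk through starts and ends in time order (an end at T is processed before a start at T):
Sep 18 08:00 start Sprint Demo → 1
Sep 18 10:00 end Sprint Demo → 0
Sep 18 14:30 start Kickoff Meeting → 1
Sep 18 16:00 end Kickoff Meeting → 0
Sep 18 20:30 start Onboarding Huddle → 1
Sep 18 23:30 end Onboarding Huddle → 0
Sep 19 07:00 start Budget Call → 1
Sep 19 08:00 start Budget Standup → 2
Sep 19 09:00 start Sprint Call → 3
Sep 19 09:30 end Budget Standup → 2
Sep 19 10:00 start Safety Meeting → 3
Sep 19 10:30 end Budget Call → 2
Sep 19 10:30 end Sprint Call → 1
Sep 19 12:00 end Safety Meeting → 0
Sep 19 12:00 start Outreach Workshop → 1
Sep 19 13:30 end Outreach Workshop → 0
Sep 19 13:30 start Onboarding Sync → 1
Sep 19 16:30 end Onboarding Sync → 0
Peak is 3, at Sep 19 09:00 (Budget Call, Budget Standup, Sprint Call).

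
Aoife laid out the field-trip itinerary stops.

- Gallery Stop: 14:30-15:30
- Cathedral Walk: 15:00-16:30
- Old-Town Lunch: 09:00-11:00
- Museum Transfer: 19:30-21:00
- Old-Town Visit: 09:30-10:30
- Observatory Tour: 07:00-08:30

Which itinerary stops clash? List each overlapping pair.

Cathedral Walk & Gallery Stop, Old-Town Lunch & Old-Town Visit

Two intervals overlap when each starts before the other ends.
Sorted by start: Observatory Tour, Old-Town Lunch, Old-Town Visit, Gallery Stop, Cathedral Walk, Museum Transfer.
Old-Town Lunch starts after Observatory Tour ends, so Observatory Tour has no further overlaps.
Old-Town Visit starts before Old-Town Lunch ends → Old-Town Lunch and Old-Town Visit overlap.
Gallery Stop starts after Old-Town Lunch ends, so Old-Town Lunch has no further overlaps.
Gallery Stop starts after Old-Town Visit ends, so Old-Town Visit has no further overlaps.
Cathedral Walk starts before Gallery Stop ends → Gallery Stop and Cathedral Walk overlap.
Museum Transfer starts after Gallery Stop ends.
Museum Transfer starts after Cathedral Walk ends.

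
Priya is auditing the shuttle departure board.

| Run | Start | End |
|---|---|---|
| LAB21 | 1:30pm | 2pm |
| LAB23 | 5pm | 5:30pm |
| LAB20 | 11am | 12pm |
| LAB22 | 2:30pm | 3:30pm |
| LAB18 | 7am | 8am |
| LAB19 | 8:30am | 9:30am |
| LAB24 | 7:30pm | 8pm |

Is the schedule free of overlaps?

Sorted by start: LAB18, LAB19, LAB20, LAB21, LAB22, LAB23, LAB24.
LAB19 starts after LAB18 ends; LAB18 is clear from here.
LAB20 starts after LAB19 ends; LAB19 is clear from here.
LAB21 starts after LAB20 ends; LAB20 is clear from here.
LAB22 starts after LAB21 ends; LAB21 is clear from here.
LAB23 starts after LAB22 ends; LAB22 is clear from here.
LAB24 starts after LAB23 ends.
Every pair is clear; the schedule has no overlaps.

Yes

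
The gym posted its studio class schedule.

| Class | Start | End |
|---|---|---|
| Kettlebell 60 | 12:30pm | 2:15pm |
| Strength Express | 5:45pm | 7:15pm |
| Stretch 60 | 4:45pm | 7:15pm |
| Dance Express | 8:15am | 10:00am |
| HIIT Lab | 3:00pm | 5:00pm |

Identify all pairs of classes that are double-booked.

Check each pair: they overlap iff neither finishes before the other starts.
Sorted by start: Dance Express, Kettlebell 60, HIIT Lab, Stretch 60, Strength Express.
Kettlebell 60 starts after Dance Express ends, so Dance Express has no further overlaps.
HIIT Lab starts after Kettlebell 60 ends, so Kettlebell 60 has no further overlaps.
Stretch 60 starts before HIIT Lab ends → HIIT Lab and Stretch 60 overlap.
Strength Express starts after HIIT Lab ends.
Strength Express starts before Stretch 60 ends → Stretch 60 and Strength Express overlap.

HIIT Lab & Stretch 60, Strength Express & Stretch 60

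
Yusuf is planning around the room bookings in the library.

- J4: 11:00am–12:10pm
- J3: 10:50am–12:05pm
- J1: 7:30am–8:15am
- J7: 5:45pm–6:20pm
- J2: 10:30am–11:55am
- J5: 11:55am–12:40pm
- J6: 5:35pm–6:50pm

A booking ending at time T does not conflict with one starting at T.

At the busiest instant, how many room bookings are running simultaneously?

Walk through starts and ends in time order (an end at T is processed before a start at T):
7:30am start J1 → 1
8:15am end J1 → 0
10:30am start J2 → 1
10:50am start J3 → 2
11:00am start J4 → 3
11:55am end J2 → 2
11:55am start J5 → 3
12:05pm end J3 → 2
12:10pm end J4 → 1
12:40pm end J5 → 0
5:35pm start J6 → 1
5:45pm start J7 → 2
6:20pm end J7 → 1
6:50pm end J6 → 0
Peak is 3, at 11:00am (J2, J3, J4).

3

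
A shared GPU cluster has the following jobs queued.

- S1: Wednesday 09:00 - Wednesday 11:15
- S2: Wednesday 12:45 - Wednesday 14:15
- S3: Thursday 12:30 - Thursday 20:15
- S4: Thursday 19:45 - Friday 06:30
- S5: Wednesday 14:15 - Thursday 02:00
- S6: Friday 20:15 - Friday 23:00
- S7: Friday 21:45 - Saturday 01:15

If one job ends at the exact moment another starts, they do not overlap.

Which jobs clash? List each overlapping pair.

Sorted by start: S1, S2, S5, S3, S4, S6, S7.
S2 starts after S1 ends, so S1 has no further overlaps.
S5 starts exactly when S2 ends (back-to-back, no overlap), so S2 has no further overlaps.
S3 starts after S5 ends, so S5 has no further overlaps.
S4 starts before S3 ends → S3 and S4 overlap.
S6 starts after S3 ends, so S3 has no further overlaps.
S6 starts after S4 ends, so S4 has no further overlaps.
S7 starts before S6 ends → S6 and S7 overlap.

S3 & S4, S6 & S7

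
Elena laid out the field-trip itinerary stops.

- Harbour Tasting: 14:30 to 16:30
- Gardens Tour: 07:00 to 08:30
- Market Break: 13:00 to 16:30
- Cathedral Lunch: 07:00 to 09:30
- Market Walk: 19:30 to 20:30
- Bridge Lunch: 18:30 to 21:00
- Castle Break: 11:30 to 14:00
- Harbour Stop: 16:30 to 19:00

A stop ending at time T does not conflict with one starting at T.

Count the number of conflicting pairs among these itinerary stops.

5

Sorted by start: Cathedral Lunch, Gardens Tour, Castle Break, Market Break, Harbour Tasting, Harbour Stop, Bridge Lunch, Market Walk.
Gardens Tour starts before Cathedral Lunch ends → Cathedral Lunch and Gardens Tour overlap.
Castle Break starts after Cathedral Lunch ends — done with Cathedral Lunch.
Castle Break starts after Gardens Tour ends — done with Gardens Tour.
Market Break starts before Castle Break ends → Castle Break and Market Break overlap.
Harbour Tasting starts after Castle Break ends — done with Castle Break.
Harbour Tasting starts before Market Break ends → Market Break and Harbour Tasting overlap.
Harbour Stop starts exactly when Market Break ends (back-to-back, no overlap) — done with Market Break.
Harbour Stop starts exactly when Harbour Tasting ends (back-to-back, no overlap) — done with Harbour Tasting.
Bridge Lunch starts before Harbour Stop ends → Harbour Stop and Bridge Lunch overlap.
Market Walk starts after Harbour Stop ends.
Market Walk starts before Bridge Lunch ends → Bridge Lunch and Market Walk overlap.
Overlapping pairs: Bridge Lunch & Harbour Stop, Bridge Lunch & Market Walk, Castle Break & Market Break, Cathedral Lunch & Gardens Tour, Harbour Tasting & Market Break — 5 in total.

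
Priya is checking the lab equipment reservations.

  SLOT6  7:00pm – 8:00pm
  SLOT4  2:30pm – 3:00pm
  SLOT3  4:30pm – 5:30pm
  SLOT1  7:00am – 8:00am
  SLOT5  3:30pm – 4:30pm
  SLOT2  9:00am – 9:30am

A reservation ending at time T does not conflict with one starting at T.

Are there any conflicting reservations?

No

Two intervals overlap when each starts before the other ends.
Sorted by start: SLOT1, SLOT2, SLOT4, SLOT5, SLOT3, SLOT6.
SLOT2 starts after SLOT1 ends — done with SLOT1.
SLOT4 starts after SLOT2 ends — done with SLOT2.
SLOT5 starts after SLOT4 ends — done with SLOT4.
SLOT3 starts exactly when SLOT5 ends (back-to-back, no overlap) — done with SLOT5.
SLOT6 starts after SLOT3 ends.
Every pair is clear; the schedule has no overlaps.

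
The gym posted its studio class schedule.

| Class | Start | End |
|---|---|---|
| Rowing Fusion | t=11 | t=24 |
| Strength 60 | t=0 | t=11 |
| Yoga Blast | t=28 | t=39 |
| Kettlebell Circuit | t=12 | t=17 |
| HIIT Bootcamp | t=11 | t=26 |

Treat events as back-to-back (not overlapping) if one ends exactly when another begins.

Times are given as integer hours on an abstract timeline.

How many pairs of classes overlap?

3

Two intervals overlap when each starts before the other ends.
Sorted by start: Strength 60, HIIT Bootcamp, Rowing Fusion, Kettlebell Circuit, Yoga Blast.
HIIT Bootcamp starts exactly when Strength 60 ends (back-to-back, no overlap), so Strength 60 has no further overlaps.
Rowing Fusion starts before HIIT Bootcamp ends → HIIT Bootcamp and Rowing Fusion overlap.
Kettlebell Circuit starts before HIIT Bootcamp ends → HIIT Bootcamp and Kettlebell Circuit overlap.
Yoga Blast starts after HIIT Bootcamp ends.
Kettlebell Circuit starts before Rowing Fusion ends → Rowing Fusion and Kettlebell Circuit overlap.
Yoga Blast starts after Rowing Fusion ends.
Yoga Blast starts after Kettlebell Circuit ends.
Overlapping pairs: HIIT Bootcamp & Kettlebell Circuit, HIIT Bootcamp & Rowing Fusion, Kettlebell Circuit & Rowing Fusion — 3 in total.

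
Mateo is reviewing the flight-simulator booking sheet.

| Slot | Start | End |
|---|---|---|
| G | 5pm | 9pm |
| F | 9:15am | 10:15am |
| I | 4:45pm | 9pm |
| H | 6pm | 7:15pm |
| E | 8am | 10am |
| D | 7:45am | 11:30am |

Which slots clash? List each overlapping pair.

D & E, D & F, E & F, G & H, G & I, H & I

Two intervals overlap when each starts before the other ends.
Sorted by start: D, E, F, I, G, H.
E starts before D ends → D and E overlap.
F starts before D ends → D and F overlap.
I starts after D ends, so nothing later overlaps D either.
F starts before E ends → E and F overlap.
I starts after E ends, so nothing later overlaps E either.
I starts after F ends, so nothing later overlaps F either.
G starts before I ends → I and G overlap.
H starts before I ends → I and H overlap.
H starts before G ends → G and H overlap.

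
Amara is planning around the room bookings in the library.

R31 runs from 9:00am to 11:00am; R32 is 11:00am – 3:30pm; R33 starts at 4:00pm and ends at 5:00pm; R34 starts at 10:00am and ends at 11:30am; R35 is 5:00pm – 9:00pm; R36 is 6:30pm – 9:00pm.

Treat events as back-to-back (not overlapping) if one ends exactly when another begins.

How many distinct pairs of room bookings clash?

3

Sorted by start: R31, R34, R32, R33, R35, R36.
R34 starts before R31 ends → R31 and R34 overlap.
R32 starts exactly when R31 ends (back-to-back, no overlap), so nothing later overlaps R31 either.
R32 starts before R34 ends → R34 and R32 overlap.
R33 starts after R34 ends, so nothing later overlaps R34 either.
R33 starts after R32 ends, so nothing later overlaps R32 either.
R35 starts exactly when R33 ends (back-to-back, no overlap), so nothing later overlaps R33 either.
R36 starts before R35 ends → R35 and R36 overlap.
Overlapping pairs: R31 & R34, R32 & R34, R35 & R36 — 3 in total.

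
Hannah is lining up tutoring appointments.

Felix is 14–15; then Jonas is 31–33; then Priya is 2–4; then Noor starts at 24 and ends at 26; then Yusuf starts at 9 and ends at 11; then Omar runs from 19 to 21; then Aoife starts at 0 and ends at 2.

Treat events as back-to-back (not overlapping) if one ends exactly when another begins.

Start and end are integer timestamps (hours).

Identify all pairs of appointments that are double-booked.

Two intervals overlap when each starts before the other ends.
Sorted by start: Aoife, Priya, Yusuf, Felix, Omar, Noor, Jonas.
Priya starts exactly when Aoife ends (back-to-back, no overlap) — done with Aoife.
Yusuf starts after Priya ends — done with Priya.
Felix starts after Yusuf ends — done with Yusuf.
Omar starts after Felix ends — done with Felix.
Noor starts after Omar ends — done with Omar.
Jonas starts after Noor ends.

none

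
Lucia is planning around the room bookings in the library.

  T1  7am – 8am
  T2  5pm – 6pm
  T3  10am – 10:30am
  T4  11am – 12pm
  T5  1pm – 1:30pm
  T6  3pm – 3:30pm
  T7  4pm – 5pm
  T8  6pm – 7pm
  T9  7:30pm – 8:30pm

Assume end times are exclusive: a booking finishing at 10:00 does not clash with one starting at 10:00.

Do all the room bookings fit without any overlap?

Yes

Sorted by start: T1, T3, T4, T5, T6, T7, T2, T8, T9.
T3 starts after T1 ends — done with T1.
T4 starts after T3 ends — done with T3.
T5 starts after T4 ends — done with T4.
T6 starts after T5 ends — done with T5.
T7 starts after T6 ends — done with T6.
T2 starts exactly when T7 ends (back-to-back, no overlap) — done with T7.
T8 starts exactly when T2 ends (back-to-back, no overlap) — done with T2.
T9 starts after T8 ends.
Every pair is clear; the schedule has no overlaps.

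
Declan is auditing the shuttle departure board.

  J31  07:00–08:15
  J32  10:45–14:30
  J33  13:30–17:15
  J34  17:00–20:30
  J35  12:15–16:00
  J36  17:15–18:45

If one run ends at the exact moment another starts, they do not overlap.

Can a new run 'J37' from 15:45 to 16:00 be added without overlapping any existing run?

J31: ends 08:15 at or before J37 starts 15:45 → clear.
J32: ends 14:30 at or before J37 starts 15:45 → clear.
J35: starts 12:15 before J37 ends 16:00, and ends 16:00 after J37 starts 15:45 → overlap.
J33: starts 13:30 before J37 ends 16:00, and ends 17:15 after J37 starts 15:45 → overlap.
J34: starts 17:00 at or after J37 ends 16:00 → clear.
J36: starts 17:15 at or after J37 ends 16:00 → clear.
J37 overlaps J33, J35.

No — it overlaps J33, J35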